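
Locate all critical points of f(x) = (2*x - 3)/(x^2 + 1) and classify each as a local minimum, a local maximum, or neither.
f'(x) = 2*(-x^2 + 3*x + 1)/(x^4 + 2*x^2 + 1)

Solve f'(x) = 0:
  f'(x) = -2*(x^2 - 3*x - 1)/(x^2 + 1)^2; the denominator is positive wherever f is defined, so f'(x) = 0 ⇔ -2*x^2 + 6*x + 2 = 0.
  Factor: -2*x^2 + 6*x + 2 = -2*(x^2 - 3*x - 1); x^2 - 3*x - 1 = 0 has no rational roots; quadratic formula: x = (3 ± √13)/2.
  ⇒ x = 3/2 - sqrt(13)/2 ≈ -0.3028, 3/2 + sqrt(13)/2 ≈ 3.3028

f''(x) = 2*(4*x^2*(2*x - 3) + 3*(1 - 2*x)*(x^2 + 1))/(x^2 + 1)^3
Second-derivative test at each critical point:
  f''(-0.3028) = 6.0509 > 0 → local minimum
  f''(3.3028) = -0.0509 < 0 → local maximum

Critical points: x = 3/2 - sqrt(13)/2 ≈ -0.3028 (local minimum); x = 3/2 + sqrt(13)/2 ≈ 3.3028 (local maximum)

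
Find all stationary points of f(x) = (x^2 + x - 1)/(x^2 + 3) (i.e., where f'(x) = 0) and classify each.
f'(x) = (-x^2 + 8*x + 3)/(x^4 + 6*x^2 + 9)

Solve f'(x) = 0:
  f'(x) = -(x^2 - 8*x - 3)/(x^2 + 3)^2; the denominator is positive wherever f is defined, so f'(x) = 0 ⇔ -x^2 + 8*x + 3 = 0.
  x^2 - 8*x - 3 = 0 has no rational roots; quadratic formula: x = (8 ± √76)/2.
  ⇒ x = 4 - sqrt(19) ≈ -0.3589, 4 + sqrt(19) ≈ 8.3589

f''(x) = 2*(x^3 - 12*x^2 - 9*x + 12)/(x^6 + 9*x^4 + 27*x^2 + 27)
Second-derivative test at each critical point:
  f''(-0.3589) = 0.8905 > 0 → local minimum
  f''(8.3589) = -0.0016 < 0 → local maximum

Critical points: x = 4 - sqrt(19) ≈ -0.3589 (local minimum); x = 4 + sqrt(19) ≈ 8.3589 (local maximum)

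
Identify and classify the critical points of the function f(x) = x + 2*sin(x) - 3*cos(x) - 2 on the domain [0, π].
f'(x) = 3*sin(x) + 2*cos(x) + 1

Solve f'(x) = 0 on [0, π]:
  f'(x) = 0 ⇔ 3*sin(x) + 2*cos(x) = -1. Write the left side as R·cos(x + φ) with R = √(2² + (-3)²) = sqrt(13), cos φ = 2*sqrt(13)/13, sin φ = -3*sqrt(13)/13; then cos(x + φ) = -sqrt(13)/13. Solve for x and keep the solutions lying in [0, π].
  ⇒ x = atan((-3 + 4*sqrt(3))/(-6*sqrt(3) - 2)) + pi ≈ 2.8346

f''(x) = -2*sin(x) + 3*cos(x)
Second-derivative test at each critical point:
  f''(2.8346) = -3.4641 < 0 → local maximum

Critical points: x = atan((-3 + 4*sqrt(3))/(-6*sqrt(3) - 2)) + pi ≈ 2.8346 (local maximum)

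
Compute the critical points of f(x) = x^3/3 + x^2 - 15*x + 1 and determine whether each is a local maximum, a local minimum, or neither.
f'(x) = x^2 + 2*x - 15

Solve f'(x) = 0:
  Factor: x^2 + 2*x - 15 = (x - 3)*(x + 5) = 0.
  ⇒ x = -5, 3

f''(x) = 2*x + 2
Second-derivative test at each critical point:
  f''(-5) = -8 < 0 → local maximum
  f''(3) = 8 > 0 → local minimum

Critical points: x = -5 (local maximum); x = 3 (local minimum)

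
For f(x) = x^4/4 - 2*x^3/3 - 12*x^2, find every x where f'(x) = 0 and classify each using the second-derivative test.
f'(x) = x*(x^2 - 2*x - 24)

Solve f'(x) = 0:
  Factor: x^3 - 2*x^2 - 24*x = x*(x - 6)*(x + 4) = 0.
  ⇒ x = -4, 0, 6

f''(x) = 3*x^2 - 4*x - 24
Second-derivative test at each critical point:
  f''(-4) = 40 > 0 → local minimum
  f''(0) = -24 < 0 → local maximum
  f''(6) = 60 > 0 → local minimum

Critical points: x = -4 (local minimum); x = 0 (local maximum); x = 6 (local minimum)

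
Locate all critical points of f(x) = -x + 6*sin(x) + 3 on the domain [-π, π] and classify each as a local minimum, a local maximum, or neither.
f'(x) = 6*cos(x) - 1

Solve f'(x) = 0 on [-π, π]:
  f'(x) = 0 ⇔ cos(x) = 1/6, i.e. x = ±arccos(1/6) + 2nπ; keep the solutions lying in [-π, π].
  ⇒ x = -acos(1/6) ≈ -1.4033, acos(1/6) ≈ 1.4033

f''(x) = -6*sin(x)
Second-derivative test at each critical point:
  f''(-1.4033) = 5.9161 > 0 → local minimum
  f''(1.4033) = -5.9161 < 0 → local maximum

Critical points: x = -acos(1/6) ≈ -1.4033 (local minimum); x = acos(1/6) ≈ 1.4033 (local maximum)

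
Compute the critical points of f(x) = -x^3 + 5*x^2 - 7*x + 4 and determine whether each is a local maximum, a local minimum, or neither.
f'(x) = -3*x^2 + 10*x - 7

Solve f'(x) = 0:
  Factor: -3*x^2 + 10*x - 7 = -(x - 1)*(3*x - 7) = 0.
  ⇒ x = 1, 7/3

f''(x) = 10 - 6*x
Second-derivative test at each critical point:
  f''(1) = 4 > 0 → local minimum
  f''(7/3) = -4 < 0 → local maximum

Critical points: x = 1 (local minimum); x = 7/3 (local maximum)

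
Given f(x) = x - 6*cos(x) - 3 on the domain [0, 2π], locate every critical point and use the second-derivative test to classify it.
f'(x) = 6*sin(x) + 1

Solve f'(x) = 0 on [0, 2π]:
  f'(x) = 0 ⇔ sin(x) = -1/6, i.e. x = arcsin(-1/6) + 2nπ or x = π − arcsin(-1/6) + 2nπ; keep the solutions lying in [0, 2π].
  ⇒ x = asin(1/6) + pi ≈ 3.3090, -asin(1/6) + 2*pi ≈ 6.1157

f''(x) = 6*cos(x)
Second-derivative test at each critical point:
  f''(3.3090) = -5.9161 < 0 → local maximum
  f''(6.1157) = 5.9161 > 0 → local minimum

Critical points: x = asin(1/6) + pi ≈ 3.3090 (local maximum); x = -asin(1/6) + 2*pi ≈ 6.1157 (local minimum)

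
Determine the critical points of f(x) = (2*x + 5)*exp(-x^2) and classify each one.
f'(x) = 2*(-x*(2*x + 5) + 1)*exp(-x^2)

Solve f'(x) = 0:
  f'(x) = (-4*x^2 - 10*x + 2)·exp(-x^2) and exp(-x^2) > 0 for every x, so f'(x) = 0 ⇔ -4*x^2 - 10*x + 2 = 0.
  Factor: -4*x^2 - 10*x + 2 = -2*(2*x^2 + 5*x - 1); 2*x^2 + 5*x - 1 = 0 has no rational roots; quadratic formula: x = (-5 ± √33)/4.
  ⇒ x = -sqrt(33)/4 - 5/4 ≈ -2.6861, -5/4 + sqrt(33)/4 ≈ 0.1861

f''(x) = 2*(2*x^2*(2*x + 5) - 6*x - 5)*exp(-x^2)
Second-derivative test at each critical point:
  f''(-2.6861) = 0.0084 > 0 → local minimum
  f''(0.1861) = -11.0979 < 0 → local maximum

Critical points: x = -sqrt(33)/4 - 5/4 ≈ -2.6861 (local minimum); x = -5/4 + sqrt(33)/4 ≈ 0.1861 (local maximum)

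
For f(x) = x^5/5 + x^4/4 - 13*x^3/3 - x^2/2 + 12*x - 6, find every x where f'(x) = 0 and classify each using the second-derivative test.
f'(x) = x^4 + x^3 - 13*x^2 - x + 12

Solve f'(x) = 0:
  Factor: x^4 + x^3 - 13*x^2 - x + 12 = (x - 3)*(x - 1)*(x + 1)*(x + 4) = 0.
  ⇒ x = -4, -1, 1, 3

f''(x) = 4*x^3 + 3*x^2 - 26*x - 1
Second-derivative test at each critical point:
  f''(-4) = -105 < 0 → local maximum
  f''(-1) = 24 > 0 → local minimum
  f''(1) = -20 < 0 → local maximum
  f''(3) = 56 > 0 → local minimum

Critical points: x = -4 (local maximum); x = -1 (local minimum); x = 1 (local maximum); x = 3 (local minimum)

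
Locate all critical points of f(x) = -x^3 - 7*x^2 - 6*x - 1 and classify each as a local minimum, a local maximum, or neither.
f'(x) = -3*x^2 - 14*x - 6

Solve f'(x) = 0:
  3*x^2 + 14*x + 6 = 0 has no rational roots; quadratic formula: x = (-14 ± √124)/6.
  ⇒ x = -7/3 - sqrt(31)/3 ≈ -4.1893, -7/3 + sqrt(31)/3 ≈ -0.4774

f''(x) = -6*x - 14
Second-derivative test at each critical point:
  f''(-4.1893) = 11.1355 > 0 → local minimum
  f''(-0.4774) = -11.1355 < 0 → local maximum

Critical points: x = -7/3 - sqrt(31)/3 ≈ -4.1893 (local minimum); x = -7/3 + sqrt(31)/3 ≈ -0.4774 (local maximum)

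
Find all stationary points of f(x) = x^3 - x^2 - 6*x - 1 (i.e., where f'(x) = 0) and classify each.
f'(x) = 3*x^2 - 2*x - 6

Solve f'(x) = 0:
  3*x^2 - 2*x - 6 = 0 has no rational roots; quadratic formula: x = (2 ± √76)/6.
  ⇒ x = 1/3 - sqrt(19)/3 ≈ -1.1196, 1/3 + sqrt(19)/3 ≈ 1.7863

f''(x) = 6*x - 2
Second-derivative test at each critical point:
  f''(-1.1196) = -8.7178 < 0 → local maximum
  f''(1.7863) = 8.7178 > 0 → local minimum

Critical points: x = 1/3 - sqrt(19)/3 ≈ -1.1196 (local maximum); x = 1/3 + sqrt(19)/3 ≈ 1.7863 (local minimum)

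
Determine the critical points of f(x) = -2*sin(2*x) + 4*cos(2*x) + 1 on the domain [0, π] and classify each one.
f'(x) = -8*sin(2*x) - 4*cos(2*x)

Solve f'(x) = 0 on [0, π]:
  f'(x) = 0 ⇔ -2*cos(2*x) = 4*sin(2*x) ⇔ tan(2*x) = -1/2, i.e. 2*x = arctan(-1/2) + nπ; keep the solutions lying in [0, π].
  ⇒ x = -atan(1/2)/2 + pi/2 ≈ 1.3390, pi - atan(1/2)/2 ≈ 2.9098

f''(x) = 8*sin(2*x) - 16*cos(2*x)
Second-derivative test at each critical point:
  f''(1.3390) = 17.8885 > 0 → local minimum
  f''(2.9098) = -17.8885 < 0 → local maximum

Critical points: x = -atan(1/2)/2 + pi/2 ≈ 1.3390 (local minimum); x = pi - atan(1/2)/2 ≈ 2.9098 (local maximum)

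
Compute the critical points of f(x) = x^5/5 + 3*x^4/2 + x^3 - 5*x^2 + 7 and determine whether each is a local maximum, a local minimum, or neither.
f'(x) = x*(x^3 + 6*x^2 + 3*x - 10)

Solve f'(x) = 0:
  Factor: x^4 + 6*x^3 + 3*x^2 - 10*x = x*(x - 1)*(x + 2)*(x + 5) = 0.
  ⇒ x = -5, -2, 0, 1

f''(x) = 4*x^3 + 18*x^2 + 6*x - 10
Second-derivative test at each critical point:
  f''(-5) = -90 < 0 → local maximum
  f''(-2) = 18 > 0 → local minimum
  f''(0) = -10 < 0 → local maximum
  f''(1) = 18 > 0 → local minimum

Critical points: x = -5 (local maximum); x = -2 (local minimum); x = 0 (local maximum); x = 1 (local minimum)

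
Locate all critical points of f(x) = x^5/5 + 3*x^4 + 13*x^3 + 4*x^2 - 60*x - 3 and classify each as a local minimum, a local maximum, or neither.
f'(x) = x^4 + 12*x^3 + 39*x^2 + 8*x - 60

Solve f'(x) = 0:
  Factor: x^4 + 12*x^3 + 39*x^2 + 8*x - 60 = (x - 1)*(x + 2)*(x + 5)*(x + 6) = 0.
  ⇒ x = -6, -5, -2, 1

f''(x) = 4*x^3 + 36*x^2 + 78*x + 8
Second-derivative test at each critical point:
  f''(-6) = -28 < 0 → local maximum
  f''(-5) = 18 > 0 → local minimum
  f''(-2) = -36 < 0 → local maximum
  f''(1) = 126 > 0 → local minimum

Critical points: x = -6 (local maximum); x = -5 (local minimum); x = -2 (local maximum); x = 1 (local minimum)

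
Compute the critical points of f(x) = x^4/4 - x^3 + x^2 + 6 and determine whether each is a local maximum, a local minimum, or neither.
f'(x) = x*(x^2 - 3*x + 2)

Solve f'(x) = 0:
  Factor: x^3 - 3*x^2 + 2*x = x*(x - 2)*(x - 1) = 0.
  ⇒ x = 0, 1, 2

f''(x) = 3*x^2 - 6*x + 2
Second-derivative test at each critical point:
  f''(0) = 2 > 0 → local minimum
  f''(1) = -1 < 0 → local maximum
  f''(2) = 2 > 0 → local minimum

Critical points: x = 0 (local minimum); x = 1 (local maximum); x = 2 (local minimum)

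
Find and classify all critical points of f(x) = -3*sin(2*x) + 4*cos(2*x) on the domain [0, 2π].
f'(x) = -8*sin(2*x) - 6*cos(2*x)

Solve f'(x) = 0 on [0, 2π]:
  f'(x) = 0 ⇔ -3*cos(2*x) = 4*sin(2*x) ⇔ tan(2*x) = -3/4, i.e. 2*x = arctan(-3/4) + nπ; keep the solutions lying in [0, 2π].
  ⇒ x = -atan(3/4)/2 + pi/2 ≈ 1.2490, pi - atan(3/4)/2 ≈ 2.8198, -atan(3/4)/2 + 3*pi/2 ≈ 4.3906, -atan(3/4)/2 + 2*pi ≈ 5.9614

f''(x) = 12*sin(2*x) - 16*cos(2*x)
Second-derivative test at each critical point:
  f''(1.2490) = 20 > 0 → local minimum
  f''(2.8198) = -20 < 0 → local maximum
  f''(4.3906) = 20 > 0 → local minimum
  f''(5.9614) = -20 < 0 → local maximum

Critical points: x = -atan(3/4)/2 + pi/2 ≈ 1.2490 (local minimum); x = pi - atan(3/4)/2 ≈ 2.8198 (local maximum); x = -atan(3/4)/2 + 3*pi/2 ≈ 4.3906 (local minimum); x = -atan(3/4)/2 + 2*pi ≈ 5.9614 (local maximum)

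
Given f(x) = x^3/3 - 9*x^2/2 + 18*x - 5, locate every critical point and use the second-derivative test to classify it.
f'(x) = x^2 - 9*x + 18

Solve f'(x) = 0:
  Factor: x^2 - 9*x + 18 = (x - 6)*(x - 3) = 0.
  ⇒ x = 3, 6

f''(x) = 2*x - 9
Second-derivative test at each critical point:
  f''(3) = -3 < 0 → local maximum
  f''(6) = 3 > 0 → local minimum

Critical points: x = 3 (local maximum); x = 6 (local minimum)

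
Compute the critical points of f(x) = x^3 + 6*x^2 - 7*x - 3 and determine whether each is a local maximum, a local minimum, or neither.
f'(x) = 3*x^2 + 12*x - 7

Solve f'(x) = 0:
  3*x^2 + 12*x - 7 = 0 has no rational roots; quadratic formula: x = (-12 ± √228)/6.
  ⇒ x = -sqrt(57)/3 - 2 ≈ -4.5166, -2 + sqrt(57)/3 ≈ 0.5166

f''(x) = 6*x + 12
Second-derivative test at each critical point:
  f''(-4.5166) = -15.0997 < 0 → local maximum
  f''(0.5166) = 15.0997 > 0 → local minimum

Critical points: x = -sqrt(57)/3 - 2 ≈ -4.5166 (local maximum); x = -2 + sqrt(57)/3 ≈ 0.5166 (local minimum)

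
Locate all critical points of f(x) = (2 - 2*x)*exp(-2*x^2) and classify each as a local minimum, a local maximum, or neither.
f'(x) = 2*(4*x*(x - 1) - 1)*exp(-2*x^2)

Solve f'(x) = 0:
  f'(x) = (8*x^2 - 8*x - 2)·exp(-2*x^2) and exp(-2*x^2) > 0 for every x, so f'(x) = 0 ⇔ 8*x^2 - 8*x - 2 = 0.
  Factor: 8*x^2 - 8*x - 2 = 2*(4*x^2 - 4*x - 1); 4*x^2 - 4*x - 1 = 0 has no rational roots; quadratic formula: x = (4 ± √32)/8.
  ⇒ x = 1/2 - sqrt(2)/2 ≈ -0.2071, 1/2 + sqrt(2)/2 ≈ 1.2071

f''(x) = 8*(4*x^2*(1 - x) + 3*x - 1)*exp(-2*x^2)
Second-derivative test at each critical point:
  f''(-0.2071) = -10.3836 < 0 → local maximum
  f''(1.2071) = 0.6137 > 0 → local minimum

Critical points: x = 1/2 - sqrt(2)/2 ≈ -0.2071 (local maximum); x = 1/2 + sqrt(2)/2 ≈ 1.2071 (local minimum)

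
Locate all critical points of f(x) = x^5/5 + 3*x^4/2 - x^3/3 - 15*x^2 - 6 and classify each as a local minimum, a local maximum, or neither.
f'(x) = x*(x^3 + 6*x^2 - x - 30)

Solve f'(x) = 0:
  Factor: x^4 + 6*x^3 - x^2 - 30*x = x*(x - 2)*(x + 3)*(x + 5) = 0.
  ⇒ x = -5, -3, 0, 2

f''(x) = 4*x^3 + 18*x^2 - 2*x - 30
Second-derivative test at each critical point:
  f''(-5) = -70 < 0 → local maximum
  f''(-3) = 30 > 0 → local minimum
  f''(0) = -30 < 0 → local maximum
  f''(2) = 70 > 0 → local minimum

Critical points: x = -5 (local maximum); x = -3 (local minimum); x = 0 (local maximum); x = 2 (local minimum)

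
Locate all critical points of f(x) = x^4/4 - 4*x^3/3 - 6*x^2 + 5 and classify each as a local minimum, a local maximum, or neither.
f'(x) = x*(x^2 - 4*x - 12)

Solve f'(x) = 0:
  Factor: x^3 - 4*x^2 - 12*x = x*(x - 6)*(x + 2) = 0.
  ⇒ x = -2, 0, 6

f''(x) = 3*x^2 - 8*x - 12
Second-derivative test at each critical point:
  f''(-2) = 16 > 0 → local minimum
  f''(0) = -12 < 0 → local maximum
  f''(6) = 48 > 0 → local minimum

Critical points: x = -2 (local minimum); x = 0 (local maximum); x = 6 (local minimum)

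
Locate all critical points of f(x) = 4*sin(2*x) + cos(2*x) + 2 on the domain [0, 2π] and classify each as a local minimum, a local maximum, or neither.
f'(x) = -2*sin(2*x) + 8*cos(2*x)

Solve f'(x) = 0 on [0, 2π]:
  f'(x) = 0 ⇔ 4*cos(2*x) = sin(2*x) ⇔ tan(2*x) = 4, i.e. 2*x = arctan(4) + nπ; keep the solutions lying in [0, 2π].
  ⇒ x = atan(4)/2 ≈ 0.6629, atan(4)/2 + pi/2 ≈ 2.2337, atan(4)/2 + pi ≈ 3.8045, atan(4)/2 + 3*pi/2 ≈ 5.3753

f''(x) = -16*sin(2*x) - 4*cos(2*x)
Second-derivative test at each critical point:
  f''(0.6629) = -16.4924 < 0 → local maximum
  f''(2.2337) = 16.4924 > 0 → local minimum
  f''(3.8045) = -16.4924 < 0 → local maximum
  f''(5.3753) = 16.4924 > 0 → local minimum

Critical points: x = atan(4)/2 ≈ 0.6629 (local maximum); x = atan(4)/2 + pi/2 ≈ 2.2337 (local minimum); x = atan(4)/2 + pi ≈ 3.8045 (local maximum); x = atan(4)/2 + 3*pi/2 ≈ 5.3753 (local minimum)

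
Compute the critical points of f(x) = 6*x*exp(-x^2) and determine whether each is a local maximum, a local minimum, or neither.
f'(x) = 6*(1 - 2*x^2)*exp(-x^2)

Solve f'(x) = 0:
  f'(x) = (6 - 12*x^2)·exp(-x^2) and exp(-x^2) > 0 for every x, so f'(x) = 0 ⇔ 6 - 12*x^2 = 0.
  Factor: 6 - 12*x^2 = -6*(2*x^2 - 1); 2*x^2 - 1 = 0 has no rational roots; quadratic formula: x = (0 ± √8)/4.
  ⇒ x = -sqrt(2)/2 ≈ -0.7071, sqrt(2)/2 ≈ 0.7071

f''(x) = (24*x^3 - 36*x)*exp(-x^2)
Second-derivative test at each critical point:
  f''(-0.7071) = 10.2932 > 0 → local minimum
  f''(0.7071) = -10.2932 < 0 → local maximum

Critical points: x = -sqrt(2)/2 ≈ -0.7071 (local minimum); x = sqrt(2)/2 ≈ 0.7071 (local maximum)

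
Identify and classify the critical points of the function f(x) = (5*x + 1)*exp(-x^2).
f'(x) = (-2*x*(5*x + 1) + 5)*exp(-x^2)

Solve f'(x) = 0:
  f'(x) = (-10*x^2 - 2*x + 5)·exp(-x^2) and exp(-x^2) > 0 for every x, so f'(x) = 0 ⇔ -10*x^2 - 2*x + 5 = 0.
  10*x^2 + 2*x - 5 = 0 has no rational roots; quadratic formula: x = (-2 ± √204)/20.
  ⇒ x = -sqrt(51)/10 - 1/10 ≈ -0.8141, -1/10 + sqrt(51)/10 ≈ 0.6141

f''(x) = 2*(2*x^2*(5*x + 1) - 15*x - 1)*exp(-x^2)
Second-derivative test at each critical point:
  f''(-0.8141) = 7.3613 > 0 → local minimum
  f''(0.6141) = -9.7952 < 0 → local maximum

Critical points: x = -sqrt(51)/10 - 1/10 ≈ -0.8141 (local minimum); x = -1/10 + sqrt(51)/10 ≈ 0.6141 (local maximum)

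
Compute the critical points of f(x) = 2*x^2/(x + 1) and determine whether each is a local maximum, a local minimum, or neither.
f'(x) = 2*x*(x + 2)/(x^2 + 2*x + 1)

Solve f'(x) = 0:
  f'(x) = 2*x*(x + 2)/(x + 1)^2; the denominator is positive wherever f is defined, so f'(x) = 0 ⇔ 2*x^2 + 4*x = 0.
  Factor: 2*x^2 + 4*x = 2*x*(x + 2) = 0.
  ⇒ x = -2, 0

f''(x) = 4/(x^3 + 3*x^2 + 3*x + 1)
Second-derivative test at each critical point:
  f''(-2) = -4 < 0 → local maximum
  f''(0) = 4 > 0 → local minimum

Critical points: x = -2 (local maximum); x = 0 (local minimum)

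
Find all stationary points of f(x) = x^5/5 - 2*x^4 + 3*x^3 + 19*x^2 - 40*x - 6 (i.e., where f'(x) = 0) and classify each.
f'(x) = x^4 - 8*x^3 + 9*x^2 + 38*x - 40

Solve f'(x) = 0:
  Factor: x^4 - 8*x^3 + 9*x^2 + 38*x - 40 = (x - 5)*(x - 4)*(x - 1)*(x + 2) = 0.
  ⇒ x = -2, 1, 4, 5

f''(x) = 4*x^3 - 24*x^2 + 18*x + 38
Second-derivative test at each critical point:
  f''(-2) = -126 < 0 → local maximum
  f''(1) = 36 > 0 → local minimum
  f''(4) = -18 < 0 → local maximum
  f''(5) = 28 > 0 → local minimum

Critical points: x = -2 (local maximum); x = 1 (local minimum); x = 4 (local maximum); x = 5 (local minimum)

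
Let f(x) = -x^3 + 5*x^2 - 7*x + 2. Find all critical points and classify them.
f'(x) = -3*x^2 + 10*x - 7

Solve f'(x) = 0:
  Factor: -3*x^2 + 10*x - 7 = -(x - 1)*(3*x - 7) = 0.
  ⇒ x = 1, 7/3

f''(x) = 10 - 6*x
Second-derivative test at each critical point:
  f''(1) = 4 > 0 → local minimum
  f''(7/3) = -4 < 0 → local maximum

Critical points: x = 1 (local minimum); x = 7/3 (local maximum)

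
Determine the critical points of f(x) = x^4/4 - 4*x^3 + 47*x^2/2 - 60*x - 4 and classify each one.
f'(x) = x^3 - 12*x^2 + 47*x - 60

Solve f'(x) = 0:
  Factor: x^3 - 12*x^2 + 47*x - 60 = (x - 5)*(x - 4)*(x - 3) = 0.
  ⇒ x = 3, 4, 5

f''(x) = 3*x^2 - 24*x + 47
Second-derivative test at each critical point:
  f''(3) = 2 > 0 → local minimum
  f''(4) = -1 < 0 → local maximum
  f''(5) = 2 > 0 → local minimum

Critical points: x = 3 (local minimum); x = 4 (local maximum); x = 5 (local minimum)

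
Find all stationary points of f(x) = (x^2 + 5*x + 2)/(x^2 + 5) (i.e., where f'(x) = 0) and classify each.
f'(x) = (-5*x^2 + 6*x + 25)/(x^4 + 10*x^2 + 25)

Solve f'(x) = 0:
  f'(x) = -(5*x^2 - 6*x - 25)/(x^2 + 5)^2; the denominator is positive wherever f is defined, so f'(x) = 0 ⇔ -5*x^2 + 6*x + 25 = 0.
  5*x^2 - 6*x - 25 = 0 has no rational roots; quadratic formula: x = (6 ± √536)/10.
  ⇒ x = 3/5 - sqrt(134)/5 ≈ -1.7152, 3/5 + sqrt(134)/5 ≈ 2.9152

f''(x) = 2*(5*x^3 - 9*x^2 - 75*x + 15)/(x^6 + 15*x^4 + 75*x^2 + 125)
Second-derivative test at each critical point:
  f''(-1.7152) = 0.3671 > 0 → local minimum
  f''(2.9152) = -0.1271 < 0 → local maximum

Critical points: x = 3/5 - sqrt(134)/5 ≈ -1.7152 (local minimum); x = 3/5 + sqrt(134)/5 ≈ 2.9152 (local maximum)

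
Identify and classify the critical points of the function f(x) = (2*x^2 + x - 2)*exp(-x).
f'(x) = (-2*x^2 + 3*x + 3)*exp(-x)

Solve f'(x) = 0:
  f'(x) = (-2*x^2 + 3*x + 3)·exp(-x) and exp(-x) > 0 for every x, so f'(x) = 0 ⇔ -2*x^2 + 3*x + 3 = 0.
  2*x^2 - 3*x - 3 = 0 has no rational roots; quadratic formula: x = (3 ± √33)/4.
  ⇒ x = 3/4 - sqrt(33)/4 ≈ -0.6861, 3/4 + sqrt(33)/4 ≈ 2.1861

f''(x) = x*(2*x - 7)*exp(-x)
Second-derivative test at each critical point:
  f''(-0.6861) = 11.4089 > 0 → local minimum
  f''(2.1861) = -0.6454 < 0 → local maximum

Critical points: x = 3/4 - sqrt(33)/4 ≈ -0.6861 (local minimum); x = 3/4 + sqrt(33)/4 ≈ 2.1861 (local maximum)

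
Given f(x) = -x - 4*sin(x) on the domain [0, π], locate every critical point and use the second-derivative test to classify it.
f'(x) = -4*cos(x) - 1

Solve f'(x) = 0 on [0, π]:
  f'(x) = 0 ⇔ cos(x) = -1/4, i.e. x = ±arccos(-1/4) + 2nπ; keep the solutions lying in [0, π].
  ⇒ x = acos(-1/4) ≈ 1.8235

f''(x) = 4*sin(x)
Second-derivative test at each critical point:
  f''(1.8235) = 3.8730 > 0 → local minimum

Critical points: x = acos(-1/4) ≈ 1.8235 (local minimum)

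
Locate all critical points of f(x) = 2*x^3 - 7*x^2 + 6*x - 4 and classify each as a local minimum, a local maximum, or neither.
f'(x) = 6*x^2 - 14*x + 6

Solve f'(x) = 0:
  Factor: 6*x^2 - 14*x + 6 = 2*(3*x^2 - 7*x + 3); 3*x^2 - 7*x + 3 = 0 has no rational roots; quadratic formula: x = (7 ± √13)/6.
  ⇒ x = 7/6 - sqrt(13)/6 ≈ 0.5657, sqrt(13)/6 + 7/6 ≈ 1.7676

f''(x) = 12*x - 14
Second-derivative test at each critical point:
  f''(0.5657) = -7.2111 < 0 → local maximum
  f''(1.7676) = 7.2111 > 0 → local minimum

Critical points: x = 7/6 - sqrt(13)/6 ≈ 0.5657 (local maximum); x = sqrt(13)/6 + 7/6 ≈ 1.7676 (local minimum)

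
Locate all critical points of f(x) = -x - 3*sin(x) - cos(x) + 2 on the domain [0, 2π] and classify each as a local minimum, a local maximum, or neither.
f'(x) = sin(x) - 3*cos(x) - 1

Solve f'(x) = 0 on [0, 2π]:
  f'(x) = 0 ⇔ sin(x) - 3*cos(x) = 1. Write the left side as R·cos(x + φ) with R = √((-3)² + (-1)²) = sqrt(10), cos φ = -3*sqrt(10)/10, sin φ = -sqrt(10)/10; then cos(x + φ) = sqrt(10)/10. Solve for x and keep the solutions lying in [0, 2π].
  ⇒ x = pi/2 ≈ 1.5708, atan(4/3) + pi ≈ 4.0689

f''(x) = 3*sin(x) + cos(x)
Second-derivative test at each critical point:
  f''(1.5708) = 3 > 0 → local minimum
  f''(4.0689) = -3 < 0 → local maximum

Critical points: x = pi/2 ≈ 1.5708 (local minimum); x = atan(4/3) + pi ≈ 4.0689 (local maximum)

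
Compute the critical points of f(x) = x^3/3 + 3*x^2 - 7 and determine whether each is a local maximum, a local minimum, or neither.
f'(x) = x*(x + 6)

Solve f'(x) = 0:
  Factor: x^2 + 6*x = x*(x + 6) = 0.
  ⇒ x = -6, 0

f''(x) = 2*x + 6
Second-derivative test at each critical point:
  f''(-6) = -6 < 0 → local maximum
  f''(0) = 6 > 0 → local minimum

Critical points: x = -6 (local maximum); x = 0 (local minimum)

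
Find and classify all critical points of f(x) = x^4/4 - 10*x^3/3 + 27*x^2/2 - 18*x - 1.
f'(x) = x^3 - 10*x^2 + 27*x - 18

Solve f'(x) = 0:
  Factor: x^3 - 10*x^2 + 27*x - 18 = (x - 6)*(x - 3)*(x - 1) = 0.
  ⇒ x = 1, 3, 6

f''(x) = 3*x^2 - 20*x + 27
Second-derivative test at each critical point:
  f''(1) = 10 > 0 → local minimum
  f''(3) = -6 < 0 → local maximum
  f''(6) = 15 > 0 → local minimum

Critical points: x = 1 (local minimum); x = 3 (local maximum); x = 6 (local minimum)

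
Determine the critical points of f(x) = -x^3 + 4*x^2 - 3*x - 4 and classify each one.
f'(x) = -3*x^2 + 8*x - 3

Solve f'(x) = 0:
  3*x^2 - 8*x + 3 = 0 has no rational roots; quadratic formula: x = (8 ± √28)/6.
  ⇒ x = 4/3 - sqrt(7)/3 ≈ 0.4514, sqrt(7)/3 + 4/3 ≈ 2.2153

f''(x) = 8 - 6*x
Second-derivative test at each critical point:
  f''(0.4514) = 5.2915 > 0 → local minimum
  f''(2.2153) = -5.2915 < 0 → local maximum

Critical points: x = 4/3 - sqrt(7)/3 ≈ 0.4514 (local minimum); x = sqrt(7)/3 + 4/3 ≈ 2.2153 (local maximum)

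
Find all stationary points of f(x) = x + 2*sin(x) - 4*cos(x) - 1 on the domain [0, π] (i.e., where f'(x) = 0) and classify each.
f'(x) = 4*sin(x) + 2*cos(x) + 1

Solve f'(x) = 0 on [0, π]:
  f'(x) = 0 ⇔ 4*sin(x) + 2*cos(x) = -1. Write the left side as R·cos(x + φ) with R = √(2² + (-4)²) = 2*sqrt(5), cos φ = sqrt(5)/5, sin φ = -2*sqrt(5)/5; then cos(x + φ) = -sqrt(5)/10. Solve for x and keep the solutions lying in [0, π].
  ⇒ x = atan((-2 + sqrt(19))/(-2*sqrt(19) - 1)) + pi ≈ 2.9035

f''(x) = -2*sin(x) + 4*cos(x)
Second-derivative test at each critical point:
  f''(2.9035) = -4.3589 < 0 → local maximum

Critical points: x = atan((-2 + sqrt(19))/(-2*sqrt(19) - 1)) + pi ≈ 2.9035 (local maximum)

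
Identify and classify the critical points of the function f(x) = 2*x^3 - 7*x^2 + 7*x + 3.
f'(x) = 6*x^2 - 14*x + 7

Solve f'(x) = 0:
  6*x^2 - 14*x + 7 = 0 has no rational roots; quadratic formula: x = (14 ± √28)/12.
  ⇒ x = 7/6 - sqrt(7)/6 ≈ 0.7257, sqrt(7)/6 + 7/6 ≈ 1.6076

f''(x) = 12*x - 14
Second-derivative test at each critical point:
  f''(0.7257) = -5.2915 < 0 → local maximum
  f''(1.6076) = 5.2915 > 0 → local minimum

Critical points: x = 7/6 - sqrt(7)/6 ≈ 0.7257 (local maximum); x = sqrt(7)/6 + 7/6 ≈ 1.6076 (local minimum)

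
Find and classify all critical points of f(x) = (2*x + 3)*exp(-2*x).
f'(x) = 4*(-x - 1)*exp(-2*x)

Solve f'(x) = 0:
  f'(x) = (-4*x - 4)·exp(-2*x) and exp(-2*x) > 0 for every x, so f'(x) = 0 ⇔ -4*x - 4 = 0.
  Factor: -4*x - 4 = -4*(x + 1) = 0.
  ⇒ x = -1

f''(x) = 4*(2*x + 1)*exp(-2*x)
Second-derivative test at each critical point:
  f''(-1) = -29.5562 < 0 → local maximum

Critical points: x = -1 (local maximum)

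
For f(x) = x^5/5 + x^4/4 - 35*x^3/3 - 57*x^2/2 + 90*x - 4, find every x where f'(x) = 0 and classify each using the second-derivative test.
f'(x) = x^4 + x^3 - 35*x^2 - 57*x + 90

Solve f'(x) = 0:
  Factor: x^4 + x^3 - 35*x^2 - 57*x + 90 = (x - 6)*(x - 1)*(x + 3)*(x + 5) = 0.
  ⇒ x = -5, -3, 1, 6

f''(x) = 4*x^3 + 3*x^2 - 70*x - 57
Second-derivative test at each critical point:
  f''(-5) = -132 < 0 → local maximum
  f''(-3) = 72 > 0 → local minimum
  f''(1) = -120 < 0 → local maximum
  f''(6) = 495 > 0 → local minimum

Critical points: x = -5 (local maximum); x = -3 (local minimum); x = 1 (local maximum); x = 6 (local minimum)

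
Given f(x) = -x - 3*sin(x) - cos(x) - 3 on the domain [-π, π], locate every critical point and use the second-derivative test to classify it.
f'(x) = sin(x) - 3*cos(x) - 1

Solve f'(x) = 0 on [-π, π]:
  f'(x) = 0 ⇔ sin(x) - 3*cos(x) = 1. Write the left side as R·cos(x + φ) with R = √((-3)² + (-1)²) = sqrt(10), cos φ = -3*sqrt(10)/10, sin φ = -sqrt(10)/10; then cos(x + φ) = sqrt(10)/10. Solve for x and keep the solutions lying in [-π, π].
  ⇒ x = -pi + atan(4/3) ≈ -2.2143, pi/2 ≈ 1.5708

f''(x) = 3*sin(x) + cos(x)
Second-derivative test at each critical point:
  f''(-2.2143) = -3 < 0 → local maximum
  f''(1.5708) = 3 > 0 → local minimum

Critical points: x = -pi + atan(4/3) ≈ -2.2143 (local maximum); x = pi/2 ≈ 1.5708 (local minimum)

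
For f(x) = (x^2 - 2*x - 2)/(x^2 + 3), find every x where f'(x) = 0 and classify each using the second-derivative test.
f'(x) = 2*(x^2 + 5*x - 3)/(x^4 + 6*x^2 + 9)

Solve f'(x) = 0:
  f'(x) = 2*(x^2 + 5*x - 3)/(x^2 + 3)^2; the denominator is positive wherever f is defined, so f'(x) = 0 ⇔ 2*x^2 + 10*x - 6 = 0.
  Factor: 2*x^2 + 10*x - 6 = 2*(x^2 + 5*x - 3); x^2 + 5*x - 3 = 0 has no rational roots; quadratic formula: x = (-5 ± √37)/2.
  ⇒ x = -sqrt(37)/2 - 5/2 ≈ -5.5414, -5/2 + sqrt(37)/2 ≈ 0.5414

f''(x) = 2*(-2*x^3 - 15*x^2 + 18*x + 15)/(x^6 + 9*x^4 + 27*x^2 + 27)
Second-derivative test at each critical point:
  f''(-5.5414) = -0.0107 < 0 → local maximum
  f''(0.5414) = 1.1218 > 0 → local minimum

Critical points: x = -sqrt(37)/2 - 5/2 ≈ -5.5414 (local maximum); x = -5/2 + sqrt(37)/2 ≈ 0.5414 (local minimum)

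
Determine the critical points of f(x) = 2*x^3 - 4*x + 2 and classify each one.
f'(x) = 6*x^2 - 4

Solve f'(x) = 0:
  Factor: 6*x^2 - 4 = 2*(3*x^2 - 2); 3*x^2 - 2 = 0 has no rational roots; quadratic formula: x = (0 ± √24)/6.
  ⇒ x = -sqrt(6)/3 ≈ -0.8165, sqrt(6)/3 ≈ 0.8165

f''(x) = 12*x
Second-derivative test at each critical point:
  f''(-0.8165) = -9.7980 < 0 → local maximum
  f''(0.8165) = 9.7980 > 0 → local minimum

Critical points: x = -sqrt(6)/3 ≈ -0.8165 (local maximum); x = sqrt(6)/3 ≈ 0.8165 (local minimum)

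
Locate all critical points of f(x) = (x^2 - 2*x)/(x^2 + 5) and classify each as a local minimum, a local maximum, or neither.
f'(x) = 2*(x^2 + 5*x - 5)/(x^4 + 10*x^2 + 25)

Solve f'(x) = 0:
  f'(x) = 2*(x^2 + 5*x - 5)/(x^2 + 5)^2; the denominator is positive wherever f is defined, so f'(x) = 0 ⇔ 2*x^2 + 10*x - 10 = 0.
  Factor: 2*x^2 + 10*x - 10 = 2*(x^2 + 5*x - 5); x^2 + 5*x - 5 = 0 has no rational roots; quadratic formula: x = (-5 ± √45)/2.
  ⇒ x = -3*sqrt(5)/2 - 5/2 ≈ -5.8541, -5/2 + 3*sqrt(5)/2 ≈ 0.8541

f''(x) = 2*(-2*x^3 - 15*x^2 + 30*x + 25)/(x^6 + 15*x^4 + 75*x^2 + 125)
Second-derivative test at each critical point:
  f''(-5.8541) = -0.0087 < 0 → local maximum
  f''(0.8541) = 0.4087 > 0 → local minimum

Critical points: x = -3*sqrt(5)/2 - 5/2 ≈ -5.8541 (local maximum); x = -5/2 + 3*sqrt(5)/2 ≈ 0.8541 (local minimum)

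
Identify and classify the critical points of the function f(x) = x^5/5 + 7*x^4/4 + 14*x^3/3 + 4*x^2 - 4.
f'(x) = x*(x^3 + 7*x^2 + 14*x + 8)

Solve f'(x) = 0:
  Factor: x^4 + 7*x^3 + 14*x^2 + 8*x = x*(x + 1)*(x + 2)*(x + 4) = 0.
  ⇒ x = -4, -2, -1, 0

f''(x) = 4*x^3 + 21*x^2 + 28*x + 8
Second-derivative test at each critical point:
  f''(-4) = -24 < 0 → local maximum
  f''(-2) = 4 > 0 → local minimum
  f''(-1) = -3 < 0 → local maximum
  f''(0) = 8 > 0 → local minimum

Critical points: x = -4 (local maximum); x = -2 (local minimum); x = -1 (local maximum); x = 0 (local minimum)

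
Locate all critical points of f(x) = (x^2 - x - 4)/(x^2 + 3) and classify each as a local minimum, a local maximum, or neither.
f'(x) = (x^2 + 14*x - 3)/(x^4 + 6*x^2 + 9)

Solve f'(x) = 0:
  f'(x) = (x^2 + 14*x - 3)/(x^2 + 3)^2; the denominator is positive wherever f is defined, so f'(x) = 0 ⇔ x^2 + 14*x - 3 = 0.
  x^2 + 14*x - 3 = 0 has no rational roots; quadratic formula: x = (-14 ± √208)/2.
  ⇒ x = -2*sqrt(13) - 7 ≈ -14.2111, -7 + 2*sqrt(13) ≈ 0.2111

f''(x) = 2*(-x^3 - 21*x^2 + 9*x + 21)/(x^6 + 9*x^4 + 27*x^2 + 27)
Second-derivative test at each critical point:
  f''(-14.2111) = -3.433e-04 < 0 → local maximum
  f''(0.2111) = 1.5559 > 0 → local minimum

Critical points: x = -2*sqrt(13) - 7 ≈ -14.2111 (local maximum); x = -7 + 2*sqrt(13) ≈ 0.2111 (local minimum)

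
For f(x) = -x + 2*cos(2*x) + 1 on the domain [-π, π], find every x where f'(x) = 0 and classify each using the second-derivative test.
f'(x) = -4*sin(2*x) - 1

Solve f'(x) = 0 on [-π, π]:
  f'(x) = 0 ⇔ sin(2*x) = -1/4, i.e. 2*x = arcsin(-1/4) + 2nπ or 2*x = π − arcsin(-1/4) + 2nπ; keep the solutions lying in [-π, π].
  ⇒ x = -pi/2 + asin(1/4)/2 ≈ -1.4445, -asin(1/4)/2 ≈ -0.1263, asin(1/4)/2 + pi/2 ≈ 1.6971, pi - asin(1/4)/2 ≈ 3.0153

f''(x) = -8*cos(2*x)
Second-derivative test at each critical point:
  f''(-1.4445) = 7.7460 > 0 → local minimum
  f''(-0.1263) = -7.7460 < 0 → local maximum
  f''(1.6971) = 7.7460 > 0 → local minimum
  f''(3.0153) = -7.7460 < 0 → local maximum

Critical points: x = -pi/2 + asin(1/4)/2 ≈ -1.4445 (local minimum); x = -asin(1/4)/2 ≈ -0.1263 (local maximum); x = asin(1/4)/2 + pi/2 ≈ 1.6971 (local minimum); x = pi - asin(1/4)/2 ≈ 3.0153 (local maximum)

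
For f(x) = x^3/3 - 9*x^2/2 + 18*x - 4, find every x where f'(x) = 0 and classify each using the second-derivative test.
f'(x) = x^2 - 9*x + 18

Solve f'(x) = 0:
  Factor: x^2 - 9*x + 18 = (x - 6)*(x - 3) = 0.
  ⇒ x = 3, 6

f''(x) = 2*x - 9
Second-derivative test at each critical point:
  f''(3) = -3 < 0 → local maximum
  f''(6) = 3 > 0 → local minimum

Critical points: x = 3 (local maximum); x = 6 (local minimum)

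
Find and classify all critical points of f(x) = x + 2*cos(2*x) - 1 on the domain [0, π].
f'(x) = 1 - 4*sin(2*x)

Solve f'(x) = 0 on [0, π]:
  f'(x) = 0 ⇔ sin(2*x) = 1/4, i.e. 2*x = arcsin(1/4) + 2nπ or 2*x = π − arcsin(1/4) + 2nπ; keep the solutions lying in [0, π].
  ⇒ x = asin(1/4)/2 ≈ 0.1263, -asin(1/4)/2 + pi/2 ≈ 1.4445

f''(x) = -8*cos(2*x)
Second-derivative test at each critical point:
  f''(0.1263) = -7.7460 < 0 → local maximum
  f''(1.4445) = 7.7460 > 0 → local minimum

Critical points: x = asin(1/4)/2 ≈ 0.1263 (local maximum); x = -asin(1/4)/2 + pi/2 ≈ 1.4445 (local minimum)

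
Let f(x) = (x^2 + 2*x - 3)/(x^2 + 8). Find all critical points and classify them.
f'(x) = 2*(-x^2 + 11*x + 8)/(x^4 + 16*x^2 + 64)

Solve f'(x) = 0:
  f'(x) = -2*(x^2 - 11*x - 8)/(x^2 + 8)^2; the denominator is positive wherever f is defined, so f'(x) = 0 ⇔ -2*x^2 + 22*x + 16 = 0.
  Factor: -2*x^2 + 22*x + 16 = -2*(x^2 - 11*x - 8); x^2 - 11*x - 8 = 0 has no rational roots; quadratic formula: x = (11 ± √153)/2.
  ⇒ x = 11/2 - 3*sqrt(17)/2 ≈ -0.6847, 11/2 + 3*sqrt(17)/2 ≈ 11.6847

f''(x) = 2*(2*x^3 - 33*x^2 - 48*x + 88)/(x^6 + 24*x^4 + 192*x^2 + 512)
Second-derivative test at each critical point:
  f''(-0.6847) = 0.3449 > 0 → local minimum
  f''(11.6847) = -0.0012 < 0 → local maximum

Critical points: x = 11/2 - 3*sqrt(17)/2 ≈ -0.6847 (local minimum); x = 11/2 + 3*sqrt(17)/2 ≈ 11.6847 (local maximum)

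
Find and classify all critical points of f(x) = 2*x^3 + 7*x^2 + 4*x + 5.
f'(x) = 6*x^2 + 14*x + 4

Solve f'(x) = 0:
  Factor: 6*x^2 + 14*x + 4 = 2*(x + 2)*(3*x + 1) = 0.
  ⇒ x = -2, -1/3

f''(x) = 12*x + 14
Second-derivative test at each critical point:
  f''(-2) = -10 < 0 → local maximum
  f''(-1/3) = 10 > 0 → local minimum

Critical points: x = -2 (local maximum); x = -1/3 (local minimum)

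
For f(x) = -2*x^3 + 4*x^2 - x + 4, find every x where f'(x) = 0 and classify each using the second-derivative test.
f'(x) = -6*x^2 + 8*x - 1

Solve f'(x) = 0:
  6*x^2 - 8*x + 1 = 0 has no rational roots; quadratic formula: x = (8 ± √40)/12.
  ⇒ x = 2/3 - sqrt(10)/6 ≈ 0.1396, sqrt(10)/6 + 2/3 ≈ 1.1937

f''(x) = 8 - 12*x
Second-derivative test at each critical point:
  f''(0.1396) = 6.3246 > 0 → local minimum
  f''(1.1937) = -6.3246 < 0 → local maximum

Critical points: x = 2/3 - sqrt(10)/6 ≈ 0.1396 (local minimum); x = sqrt(10)/6 + 2/3 ≈ 1.1937 (local maximum)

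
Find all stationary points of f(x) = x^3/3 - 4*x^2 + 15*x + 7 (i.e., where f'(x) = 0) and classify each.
f'(x) = x^2 - 8*x + 15

Solve f'(x) = 0:
  Factor: x^2 - 8*x + 15 = (x - 5)*(x - 3) = 0.
  ⇒ x = 3, 5

f''(x) = 2*x - 8
Second-derivative test at each critical point:
  f''(3) = -2 < 0 → local maximum
  f''(5) = 2 > 0 → local minimum

Critical points: x = 3 (local maximum); x = 5 (local minimum)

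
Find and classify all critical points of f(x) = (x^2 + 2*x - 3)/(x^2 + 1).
f'(x) = 2*(-x^2 + 4*x + 1)/(x^4 + 2*x^2 + 1)

Solve f'(x) = 0:
  f'(x) = -2*(x^2 - 4*x - 1)/(x^2 + 1)^2; the denominator is positive wherever f is defined, so f'(x) = 0 ⇔ -2*x^2 + 8*x + 2 = 0.
  Factor: -2*x^2 + 8*x + 2 = -2*(x^2 - 4*x - 1); x^2 - 4*x - 1 = 0 has no rational roots; quadratic formula: x = (4 ± √20)/2.
  ⇒ x = 2 - sqrt(5) ≈ -0.2361, 2 + sqrt(5) ≈ 4.2361

f''(x) = 4*(x^3 - 6*x^2 - 3*x + 2)/(x^6 + 3*x^4 + 3*x^2 + 1)
Second-derivative test at each critical point:
  f''(-0.2361) = 8.0249 > 0 → local minimum
  f''(4.2361) = -0.0249 < 0 → local maximum

Critical points: x = 2 - sqrt(5) ≈ -0.2361 (local minimum); x = 2 + sqrt(5) ≈ 4.2361 (local maximum)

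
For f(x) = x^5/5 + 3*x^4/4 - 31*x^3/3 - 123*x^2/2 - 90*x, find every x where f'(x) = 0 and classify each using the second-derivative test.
f'(x) = x^4 + 3*x^3 - 31*x^2 - 123*x - 90

Solve f'(x) = 0:
  Factor: x^4 + 3*x^3 - 31*x^2 - 123*x - 90 = (x - 6)*(x + 1)*(x + 3)*(x + 5) = 0.
  ⇒ x = -5, -3, -1, 6

f''(x) = 4*x^3 + 9*x^2 - 62*x - 123
Second-derivative test at each critical point:
  f''(-5) = -88 < 0 → local maximum
  f''(-3) = 36 > 0 → local minimum
  f''(-1) = -56 < 0 → local maximum
  f''(6) = 693 > 0 → local minimum

Critical points: x = -5 (local maximum); x = -3 (local minimum); x = -1 (local maximum); x = 6 (local minimum)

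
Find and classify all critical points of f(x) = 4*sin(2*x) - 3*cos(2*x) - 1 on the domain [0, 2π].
f'(x) = 6*sin(2*x) + 8*cos(2*x)

Solve f'(x) = 0 on [0, 2π]:
  f'(x) = 0 ⇔ 4*cos(2*x) = -3*sin(2*x) ⇔ tan(2*x) = -4/3, i.e. 2*x = arctan(-4/3) + nπ; keep the solutions lying in [0, 2π].
  ⇒ x = -atan(4/3)/2 + pi/2 ≈ 1.1071, pi - atan(4/3)/2 ≈ 2.6779, -atan(4/3)/2 + 3*pi/2 ≈ 4.2487, -atan(4/3)/2 + 2*pi ≈ 5.8195

f''(x) = -16*sin(2*x) + 12*cos(2*x)
Second-derivative test at each critical point:
  f''(1.1071) = -20 < 0 → local maximum
  f''(2.6779) = 20 > 0 → local minimum
  f''(4.2487) = -20 < 0 → local maximum
  f''(5.8195) = 20 > 0 → local minimum

Critical points: x = -atan(4/3)/2 + pi/2 ≈ 1.1071 (local maximum); x = pi - atan(4/3)/2 ≈ 2.6779 (local minimum); x = -atan(4/3)/2 + 3*pi/2 ≈ 4.2487 (local maximum); x = -atan(4/3)/2 + 2*pi ≈ 5.8195 (local minimum)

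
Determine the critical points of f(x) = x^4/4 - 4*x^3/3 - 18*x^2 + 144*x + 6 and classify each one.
f'(x) = x^3 - 4*x^2 - 36*x + 144

Solve f'(x) = 0:
  Factor: x^3 - 4*x^2 - 36*x + 144 = (x - 6)*(x - 4)*(x + 6) = 0.
  ⇒ x = -6, 4, 6

f''(x) = 3*x^2 - 8*x - 36
Second-derivative test at each critical point:
  f''(-6) = 120 > 0 → local minimum
  f''(4) = -20 < 0 → local maximum
  f''(6) = 24 > 0 → local minimum

Critical points: x = -6 (local minimum); x = 4 (local maximum); x = 6 (local minimum)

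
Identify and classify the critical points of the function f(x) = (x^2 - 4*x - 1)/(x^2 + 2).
f'(x) = 2*(2*x^2 + 3*x - 4)/(x^4 + 4*x^2 + 4)

Solve f'(x) = 0:
  f'(x) = 2*(2*x^2 + 3*x - 4)/(x^2 + 2)^2; the denominator is positive wherever f is defined, so f'(x) = 0 ⇔ 4*x^2 + 6*x - 8 = 0.
  Factor: 4*x^2 + 6*x - 8 = 2*(2*x^2 + 3*x - 4); 2*x^2 + 3*x - 4 = 0 has no rational roots; quadratic formula: x = (-3 ± √41)/4.
  ⇒ x = -sqrt(41)/4 - 3/4 ≈ -2.3508, -3/4 + sqrt(41)/4 ≈ 0.8508

f''(x) = 2*(-4*x^3 - 9*x^2 + 24*x + 6)/(x^6 + 6*x^4 + 12*x^2 + 8)
Second-derivative test at each critical point:
  f''(-2.3508) = -0.2261 < 0 → local maximum
  f''(0.8508) = 1.7261 > 0 → local minimum

Critical points: x = -sqrt(41)/4 - 3/4 ≈ -2.3508 (local maximum); x = -3/4 + sqrt(41)/4 ≈ 0.8508 (local minimum)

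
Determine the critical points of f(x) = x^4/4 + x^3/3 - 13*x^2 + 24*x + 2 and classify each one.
f'(x) = x^3 + x^2 - 26*x + 24

Solve f'(x) = 0:
  Factor: x^3 + x^2 - 26*x + 24 = (x - 4)*(x - 1)*(x + 6) = 0.
  ⇒ x = -6, 1, 4

f''(x) = 3*x^2 + 2*x - 26
Second-derivative test at each critical point:
  f''(-6) = 70 > 0 → local minimum
  f''(1) = -21 < 0 → local maximum
  f''(4) = 30 > 0 → local minimum

Critical points: x = -6 (local minimum); x = 1 (local maximum); x = 4 (local minimum)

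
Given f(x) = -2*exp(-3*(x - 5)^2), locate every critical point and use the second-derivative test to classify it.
f'(x) = 12*(x - 5)*exp(-3*(x - 5)^2)

Solve f'(x) = 0:
  f'(x) = (12*x - 60)·exp(-3*(x - 5)^2) and exp(-3*(x - 5)^2) > 0 for every x, so f'(x) = 0 ⇔ 12*x - 60 = 0.
  Factor: 12*x - 60 = 12*(x - 5) = 0.
  ⇒ x = 5

f''(x) = 12*(1 - 6*(x - 5)^2)*exp(-3*(x - 5)^2)
Second-derivative test at each critical point:
  f''(5) = 12 > 0 → local minimum

Critical points: x = 5 (local minimum)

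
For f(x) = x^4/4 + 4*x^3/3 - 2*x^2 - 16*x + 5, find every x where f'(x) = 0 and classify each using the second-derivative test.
f'(x) = x^3 + 4*x^2 - 4*x - 16

Solve f'(x) = 0:
  Factor: x^3 + 4*x^2 - 4*x - 16 = (x - 2)*(x + 2)*(x + 4) = 0.
  ⇒ x = -4, -2, 2

f''(x) = 3*x^2 + 8*x - 4
Second-derivative test at each critical point:
  f''(-4) = 12 > 0 → local minimum
  f''(-2) = -8 < 0 → local maximum
  f''(2) = 24 > 0 → local minimum

Critical points: x = -4 (local minimum); x = -2 (local maximum); x = 2 (local minimum)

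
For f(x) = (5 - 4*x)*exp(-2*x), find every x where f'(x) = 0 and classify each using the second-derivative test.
f'(x) = 2*(4*x - 7)*exp(-2*x)

Solve f'(x) = 0:
  f'(x) = (8*x - 14)·exp(-2*x) and exp(-2*x) > 0 for every x, so f'(x) = 0 ⇔ 8*x - 14 = 0.
  Factor: 8*x - 14 = 2*(4*x - 7) = 0.
  ⇒ x = 7/4

f''(x) = 4*(9 - 4*x)*exp(-2*x)
Second-derivative test at each critical point:
  f''(7/4) = 0.2416 > 0 → local minimum

Critical points: x = 7/4 (local minimum)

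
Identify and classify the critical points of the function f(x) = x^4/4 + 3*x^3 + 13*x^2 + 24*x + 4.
f'(x) = x^3 + 9*x^2 + 26*x + 24

Solve f'(x) = 0:
  Factor: x^3 + 9*x^2 + 26*x + 24 = (x + 2)*(x + 3)*(x + 4) = 0.
  ⇒ x = -4, -3, -2

f''(x) = 3*x^2 + 18*x + 26
Second-derivative test at each critical point:
  f''(-4) = 2 > 0 → local minimum
  f''(-3) = -1 < 0 → local maximum
  f''(-2) = 2 > 0 → local minimum

Critical points: x = -4 (local minimum); x = -3 (local maximum); x = -2 (local minimum)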